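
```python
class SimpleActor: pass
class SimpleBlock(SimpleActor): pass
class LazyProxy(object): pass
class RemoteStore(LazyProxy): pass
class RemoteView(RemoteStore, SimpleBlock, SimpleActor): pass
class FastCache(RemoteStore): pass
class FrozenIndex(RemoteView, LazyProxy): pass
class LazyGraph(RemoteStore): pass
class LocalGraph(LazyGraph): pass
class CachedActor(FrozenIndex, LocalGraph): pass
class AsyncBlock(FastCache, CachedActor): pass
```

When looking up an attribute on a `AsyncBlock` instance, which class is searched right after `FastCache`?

L[AsyncBlock] = AsyncBlock + merge(L[FastCache], L[CachedActor], [FastCache CachedActor])
  take FastCache:  [FastCache RemoteStore LazyProxy object] + [CachedActor FrozenIndex RemoteView LocalGraph LazyGraph RemoteStore LazyProxy SimpleBlock SimpleActor object] + [FastCache CachedActor]
  take CachedActor:  [RemoteStore LazyProxy object] + [CachedActor FrozenIndex RemoteView LocalGraph LazyGraph RemoteStore LazyProxy SimpleBlock SimpleActor object] + [CachedActor]
  take FrozenIndex:  [RemoteStore LazyProxy object] + [FrozenIndex RemoteView LocalGraph LazyGraph RemoteStore LazyProxy SimpleBlock SimpleActor object]
  take RemoteView:  [RemoteStore LazyProxy object] + [RemoteView LocalGraph LazyGraph RemoteStore LazyProxy SimpleBlock SimpleActor object]
  take LocalGraph:  [RemoteStore LazyProxy object] + [LocalGraph LazyGraph RemoteStore LazyProxy SimpleBlock SimpleActor object]
  take LazyGraph:  [RemoteStore LazyProxy object] + [LazyGraph RemoteStore LazyProxy SimpleBlock SimpleActor object]
  take RemoteStore:  [RemoteStore LazyProxy object] + [RemoteStore LazyProxy SimpleBlock SimpleActor object]
  take LazyProxy:  [LazyProxy object] + [LazyProxy SimpleBlock SimpleActor object]
  take SimpleBlock:  [object] + [SimpleBlock SimpleActor object]
  take SimpleActor:  [object] + [SimpleActor object]
  take object:  [object] + [object]
MRO: AsyncBlock FastCache CachedActor FrozenIndex RemoteView LocalGraph LazyGraph RemoteStore LazyProxy SimpleBlock SimpleActor object
FastCache is at position 1; next is CachedActor.

CachedActor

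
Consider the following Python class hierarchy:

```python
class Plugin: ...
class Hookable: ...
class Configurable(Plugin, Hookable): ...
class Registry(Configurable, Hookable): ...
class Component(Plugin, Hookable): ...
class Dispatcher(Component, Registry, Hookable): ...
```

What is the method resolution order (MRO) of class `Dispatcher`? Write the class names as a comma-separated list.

L[Dispatcher] = Dispatcher + merge(L[Component], L[Registry], L[Hookable], [Component Registry Hookable])
  take Component:  [Component Plugin Hookable object] + [Registry Configurable Plugin Hookable object] + [Hookable object] + [Component Registry Hookable]
  take Registry:  [Plugin Hookable object] + [Registry Configurable Plugin Hookable object] + [Hookable object] + [Registry Hookable]
  take Configurable:  [Plugin Hookable object] + [Configurable Plugin Hookable object] + [Hookable object] + [Hookable]
  take Plugin:  [Plugin Hookable object] + [Plugin Hookable object] + [Hookable object] + [Hookable]
  take Hookable:  [Hookable object] + [Hookable object] + [Hookable object] + [Hookable]
  take object:  [object] + [object] + [object]

Dispatcher, Component, Registry, Configurable, Plugin, Hookable, object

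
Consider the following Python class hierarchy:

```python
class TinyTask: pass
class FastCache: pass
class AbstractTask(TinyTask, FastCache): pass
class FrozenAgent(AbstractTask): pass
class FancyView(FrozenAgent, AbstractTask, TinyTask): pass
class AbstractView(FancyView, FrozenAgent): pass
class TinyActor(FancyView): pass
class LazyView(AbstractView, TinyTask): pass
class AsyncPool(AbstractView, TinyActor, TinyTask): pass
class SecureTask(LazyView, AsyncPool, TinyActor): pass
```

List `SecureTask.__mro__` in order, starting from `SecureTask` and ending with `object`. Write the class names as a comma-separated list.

SecureTask, LazyView, AsyncPool, AbstractView, TinyActor, FancyView, FrozenAgent, AbstractTask, TinyTask, FastCache, object

L[SecureTask] = SecureTask + merge(L[LazyView], L[AsyncPool], L[TinyActor], [LazyView AsyncPool TinyActor])
  take LazyView:  [LazyView AbstractView FancyView FrozenAgent AbstractTask TinyTask FastCache object] + [AsyncPool AbstractView TinyActor FancyView FrozenAgent AbstractTask TinyTask FastCache object] + [TinyActor FancyView FrozenAgent AbstractTask TinyTask FastCache object] + [LazyView AsyncPool TinyActor]
  take AsyncPool:  [AbstractView FancyView FrozenAgent AbstractTask TinyTask FastCache object] + [AsyncPool AbstractView TinyActor FancyView FrozenAgent AbstractTask TinyTask FastCache object] + [TinyActor FancyView FrozenAgent AbstractTask TinyTask FastCache object] + [AsyncPool TinyActor]
  take AbstractView:  [AbstractView FancyView FrozenAgent AbstractTask TinyTask FastCache object] + [AbstractView TinyActor FancyView FrozenAgent AbstractTask TinyTask FastCache object] + [TinyActor FancyView FrozenAgent AbstractTask TinyTask FastCache object] + [TinyActor]
  take TinyActor:  [FancyView FrozenAgent AbstractTask TinyTask FastCache object] + [TinyActor FancyView FrozenAgent AbstractTask TinyTask FastCache object] + [TinyActor FancyView FrozenAgent AbstractTask TinyTask FastCache object] + [TinyActor]
  take FancyView:  [FancyView FrozenAgent AbstractTask TinyTask FastCache object] + [FancyView FrozenAgent AbstractTask TinyTask FastCache object] + [FancyView FrozenAgent AbstractTask TinyTask FastCache object]
  take FrozenAgent:  [FrozenAgent AbstractTask TinyTask FastCache object] + [FrozenAgent AbstractTask TinyTask FastCache object] + [FrozenAgent AbstractTask TinyTask FastCache object]
  take AbstractTask:  [AbstractTask TinyTask FastCache object] + [AbstractTask TinyTask FastCache object] + [AbstractTask TinyTask FastCache object]
  take TinyTask:  [TinyTask FastCache object] + [TinyTask FastCache object] + [TinyTask FastCache object]
  take FastCache:  [FastCache object] + [FastCache object] + [FastCache object]
  take object:  [object] + [object] + [object]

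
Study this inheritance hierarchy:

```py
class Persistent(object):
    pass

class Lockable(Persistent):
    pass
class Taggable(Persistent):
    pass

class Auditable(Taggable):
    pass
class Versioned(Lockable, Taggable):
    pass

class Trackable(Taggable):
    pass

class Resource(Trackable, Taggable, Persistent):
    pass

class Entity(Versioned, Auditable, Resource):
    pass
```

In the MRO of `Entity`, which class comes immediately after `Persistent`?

L[Entity] = Entity + merge(L[Versioned], L[Auditable], L[Resource], [Versioned Auditable Resource])
  take Versioned:  [Versioned Lockable Taggable Persistent object] + [Auditable Taggable Persistent object] + [Resource Trackable Taggable Persistent object] + [Versioned Auditable Resource]
  take Lockable:  [Lockable Taggable Persistent object] + [Auditable Taggable Persistent object] + [Resource Trackable Taggable Persistent object] + [Auditable Resource]
  take Auditable:  [Taggable Persistent object] + [Auditable Taggable Persistent object] + [Resource Trackable Taggable Persistent object] + [Auditable Resource]
  take Resource:  [Taggable Persistent object] + [Taggable Persistent object] + [Resource Trackable Taggable Persistent object] + [Resource]
  take Trackable:  [Taggable Persistent object] + [Taggable Persistent object] + [Trackable Taggable Persistent object]
  take Taggable:  [Taggable Persistent object] + [Taggable Persistent object] + [Taggable Persistent object]
  take Persistent:  [Persistent object] + [Persistent object] + [Persistent object]
  take object:  [object] + [object] + [object]
MRO: Entity Versioned Lockable Auditable Resource Trackable Taggable Persistent object
Persistent is at position 7; next is object.

object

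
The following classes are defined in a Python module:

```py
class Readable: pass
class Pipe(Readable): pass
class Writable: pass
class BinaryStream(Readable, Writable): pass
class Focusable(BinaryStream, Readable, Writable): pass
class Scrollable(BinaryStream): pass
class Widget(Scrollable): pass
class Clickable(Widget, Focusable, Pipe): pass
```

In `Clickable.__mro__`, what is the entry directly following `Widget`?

Scrollable

L[Clickable] = Clickable + merge(L[Widget], L[Focusable], L[Pipe], [Widget Focusable Pipe])
  take Widget:  [Widget Scrollable BinaryStream Readable Writable object] + [Focusable BinaryStream Readable Writable object] + [Pipe Readable object] + [Widget Focusable Pipe]
  take Scrollable:  [Scrollable BinaryStream Readable Writable object] + [Focusable BinaryStream Readable Writable object] + [Pipe Readable object] + [Focusable Pipe]
  take Focusable:  [BinaryStream Readable Writable object] + [Focusable BinaryStream Readable Writable object] + [Pipe Readable object] + [Focusable Pipe]
  take BinaryStream:  [BinaryStream Readable Writable object] + [BinaryStream Readable Writable object] + [Pipe Readable object] + [Pipe]
  take Pipe:  [Readable Writable object] + [Readable Writable object] + [Pipe Readable object] + [Pipe]
  take Readable:  [Readable Writable object] + [Readable Writable object] + [Readable object]
  take Writable:  [Writable object] + [Writable object] + [object]
  take object:  [object] + [object] + [object]
MRO: Clickable Widget Scrollable Focusable BinaryStream Pipe Readable Writable object
Widget is at position 1; next is Scrollable.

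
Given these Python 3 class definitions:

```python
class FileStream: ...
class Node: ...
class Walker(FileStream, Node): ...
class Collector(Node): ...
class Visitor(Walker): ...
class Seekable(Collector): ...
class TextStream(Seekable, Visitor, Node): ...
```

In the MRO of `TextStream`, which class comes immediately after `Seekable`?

L[TextStream] = TextStream + merge(L[Seekable], L[Visitor], L[Node], [Seekable Visitor Node])
  take Seekable:  [Seekable Collector Node object] + [Visitor Walker FileStream Node object] + [Node object] + [Seekable Visitor Node]
  take Collector:  [Collector Node object] + [Visitor Walker FileStream Node object] + [Node object] + [Visitor Node]
  take Visitor:  [Node object] + [Visitor Walker FileStream Node object] + [Node object] + [Visitor Node]
  take Walker:  [Node object] + [Walker FileStream Node object] + [Node object] + [Node]
  take FileStream:  [Node object] + [FileStream Node object] + [Node object] + [Node]
  take Node:  [Node object] + [Node object] + [Node object] + [Node]
  take object:  [object] + [object] + [object]
MRO: TextStream Seekable Collector Visitor Walker FileStream Node object
Seekable is at position 1; next is Collector.

Collector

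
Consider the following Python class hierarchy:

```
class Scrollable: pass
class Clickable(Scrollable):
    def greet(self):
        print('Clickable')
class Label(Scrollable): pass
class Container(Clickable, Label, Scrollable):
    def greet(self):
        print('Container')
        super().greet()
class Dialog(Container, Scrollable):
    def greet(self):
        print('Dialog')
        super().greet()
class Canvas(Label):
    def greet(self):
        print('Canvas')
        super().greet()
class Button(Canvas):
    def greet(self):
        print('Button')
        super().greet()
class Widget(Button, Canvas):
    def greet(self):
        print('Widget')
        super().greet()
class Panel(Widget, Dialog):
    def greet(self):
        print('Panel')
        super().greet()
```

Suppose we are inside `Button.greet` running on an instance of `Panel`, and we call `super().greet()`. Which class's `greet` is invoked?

L[Panel] = Panel + merge(L[Widget], L[Dialog], [Widget Dialog])
  take Widget:  [Widget Button Canvas Label Scrollable object] + [Dialog Container Clickable Label Scrollable object] + [Widget Dialog]
  take Button:  [Button Canvas Label Scrollable object] + [Dialog Container Clickable Label Scrollable object] + [Dialog]
  take Canvas:  [Canvas Label Scrollable object] + [Dialog Container Clickable Label Scrollable object] + [Dialog]
  take Dialog:  [Label Scrollable object] + [Dialog Container Clickable Label Scrollable object] + [Dialog]
  take Container:  [Label Scrollable object] + [Container Clickable Label Scrollable object]
  take Clickable:  [Label Scrollable object] + [Clickable Label Scrollable object]
  take Label:  [Label Scrollable object] + [Label Scrollable object]
  take Scrollable:  [Scrollable object] + [Scrollable object]
  take object:  [object] + [object]
MRO: Panel Widget Button Canvas Dialog Container Clickable Label Scrollable object
super() in Button.greet on a Panel instance goes to the class after Button in Panel's MRO: Canvas.

Canvas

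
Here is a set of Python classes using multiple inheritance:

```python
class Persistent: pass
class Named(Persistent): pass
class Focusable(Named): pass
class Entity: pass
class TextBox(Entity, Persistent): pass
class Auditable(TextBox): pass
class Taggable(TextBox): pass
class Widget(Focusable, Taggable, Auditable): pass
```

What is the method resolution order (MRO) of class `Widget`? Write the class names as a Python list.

L[Widget] = Widget + merge(L[Focusable], L[Taggable], L[Auditable], [Focusable Taggable Auditable])
  take Focusable:  [Focusable Named Persistent object] + [Taggable TextBox Entity Persistent object] + [Auditable TextBox Entity Persistent object] + [Focusable Taggable Auditable]
  take Named:  [Named Persistent object] + [Taggable TextBox Entity Persistent object] + [Auditable TextBox Entity Persistent object] + [Taggable Auditable]
  take Taggable:  [Persistent object] + [Taggable TextBox Entity Persistent object] + [Auditable TextBox Entity Persistent object] + [Taggable Auditable]
  take Auditable:  [Persistent object] + [TextBox Entity Persistent object] + [Auditable TextBox Entity Persistent object] + [Auditable]
  take TextBox:  [Persistent object] + [TextBox Entity Persistent object] + [TextBox Entity Persistent object]
  take Entity:  [Persistent object] + [Entity Persistent object] + [Entity Persistent object]
  take Persistent:  [Persistent object] + [Persistent object] + [Persistent object]
  take object:  [object] + [object] + [object]

[Widget, Focusable, Named, Taggable, Auditable, TextBox, Entity, Persistent, object]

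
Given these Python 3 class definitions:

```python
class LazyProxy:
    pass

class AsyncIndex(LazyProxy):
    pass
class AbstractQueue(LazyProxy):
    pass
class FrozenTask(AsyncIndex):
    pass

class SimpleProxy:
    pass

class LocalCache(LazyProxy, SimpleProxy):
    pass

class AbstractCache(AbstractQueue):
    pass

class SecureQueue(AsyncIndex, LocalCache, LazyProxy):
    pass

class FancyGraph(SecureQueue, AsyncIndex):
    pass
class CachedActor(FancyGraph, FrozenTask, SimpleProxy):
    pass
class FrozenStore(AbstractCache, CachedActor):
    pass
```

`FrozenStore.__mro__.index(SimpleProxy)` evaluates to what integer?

L[FrozenStore] = FrozenStore + merge(L[AbstractCache], L[CachedActor], [AbstractCache CachedActor])
  take AbstractCache:  [AbstractCache AbstractQueue LazyProxy object] + [CachedActor FancyGraph SecureQueue FrozenTask AsyncIndex LocalCache LazyProxy SimpleProxy object] + [AbstractCache CachedActor]
  take AbstractQueue:  [AbstractQueue LazyProxy object] + [CachedActor FancyGraph SecureQueue FrozenTask AsyncIndex LocalCache LazyProxy SimpleProxy object] + [CachedActor]
  take CachedActor:  [LazyProxy object] + [CachedActor FancyGraph SecureQueue FrozenTask AsyncIndex LocalCache LazyProxy SimpleProxy object] + [CachedActor]
  take FancyGraph:  [LazyProxy object] + [FancyGraph SecureQueue FrozenTask AsyncIndex LocalCache LazyProxy SimpleProxy object]
  take SecureQueue:  [LazyProxy object] + [SecureQueue FrozenTask AsyncIndex LocalCache LazyProxy SimpleProxy object]
  take FrozenTask:  [LazyProxy object] + [FrozenTask AsyncIndex LocalCache LazyProxy SimpleProxy object]
  take AsyncIndex:  [LazyProxy object] + [AsyncIndex LocalCache LazyProxy SimpleProxy object]
  take LocalCache:  [LazyProxy object] + [LocalCache LazyProxy SimpleProxy object]
  take LazyProxy:  [LazyProxy object] + [LazyProxy SimpleProxy object]
  take SimpleProxy:  [object] + [SimpleProxy object]
  take object:  [object] + [object]
MRO: FrozenStore AbstractCache AbstractQueue CachedActor FancyGraph SecureQueue FrozenTask AsyncIndex LocalCache LazyProxy SimpleProxy object
SimpleProxy sits at index 10.

10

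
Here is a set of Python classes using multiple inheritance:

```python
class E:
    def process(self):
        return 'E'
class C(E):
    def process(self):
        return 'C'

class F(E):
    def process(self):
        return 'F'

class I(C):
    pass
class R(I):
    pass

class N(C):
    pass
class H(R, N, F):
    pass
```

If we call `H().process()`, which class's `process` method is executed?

L[H] = H + merge(L[R], L[N], L[F], [R N F])
  take R:  [R I C E object] + [N C E object] + [F E object] + [R N F]
  take I:  [I C E object] + [N C E object] + [F E object] + [N F]
  take N:  [C E object] + [N C E object] + [F E object] + [N F]
  take C:  [C E object] + [C E object] + [F E object] + [F]
  take F:  [E object] + [E object] + [F E object] + [F]
  take E:  [E object] + [E object] + [E object]
  take object:  [object] + [object] + [object]
MRO: H R I N C F E object
process is defined in: C, E, F. First along the MRO is C.

C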